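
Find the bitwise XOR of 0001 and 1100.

XOR: 1 when bits differ
  0001
^ 1100
------
  1101
Decimal: 1 ^ 12 = 13



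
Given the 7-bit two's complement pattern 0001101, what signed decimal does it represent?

Binary: 0001101
Sign bit: 0 (non-negative)
Read directly as an unsigned value:
0001101 = 8 + 4 + 1 = 13
Value: 13



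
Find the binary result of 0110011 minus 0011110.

Method 1 - Direct subtraction (column by column from the right: bit − bit − borrow-in; if negative, add 2 and borrow 1 from the next column):
borrow: 0111000
        0110011
-       0011110
---------------
        0010101

Method 2 - Add two's complement:
Two's complement of 0011110: invert → 1100001, add 1 → 1100010
  0110011
+ 1100010
---------
 10010101  (end carry out of the top bit = 1)
Discarding the end carry: 0010101
Decimal check:
  0110011 = 32 + 16 + 2 + 1 = 51
  0011110 = 16 + 8 + 4 + 2 = 30
  51 - 30 = 21, and 0010101 = 16 + 4 + 1 = 21 ✓



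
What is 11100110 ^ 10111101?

XOR: 1 when bits differ
  11100110
^ 10111101
----------
  01011011
Decimal: 230 ^ 189 = 91



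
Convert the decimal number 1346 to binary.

Using repeated division by 2:
1346 ÷ 2 = 673 remainder 0
673 ÷ 2 = 336 remainder 1
336 ÷ 2 = 168 remainder 0
168 ÷ 2 = 84 remainder 0
84 ÷ 2 = 42 remainder 0
42 ÷ 2 = 21 remainder 0
21 ÷ 2 = 10 remainder 1
10 ÷ 2 = 5 remainder 0
5 ÷ 2 = 2 remainder 1
2 ÷ 2 = 1 remainder 0
1 ÷ 2 = 0 remainder 1
Reading remainders bottom to top: 10101000010



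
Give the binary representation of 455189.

Using repeated division by 2:
455189 ÷ 2 = 227594 remainder 1
227594 ÷ 2 = 113797 remainder 0
113797 ÷ 2 = 56898 remainder 1
56898 ÷ 2 = 28449 remainder 0
28449 ÷ 2 = 14224 remainder 1
14224 ÷ 2 = 7112 remainder 0
7112 ÷ 2 = 3556 remainder 0
3556 ÷ 2 = 1778 remainder 0
1778 ÷ 2 = 889 remainder 0
889 ÷ 2 = 444 remainder 1
444 ÷ 2 = 222 remainder 0
222 ÷ 2 = 111 remainder 0
111 ÷ 2 = 55 remainder 1
55 ÷ 2 = 27 remainder 1
27 ÷ 2 = 13 remainder 1
13 ÷ 2 = 6 remainder 1
6 ÷ 2 = 3 remainder 0
3 ÷ 2 = 1 remainder 1
1 ÷ 2 = 0 remainder 1
Reading remainders bottom to top: 1101111001000010101



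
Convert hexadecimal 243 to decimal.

Expand by place value (powers of 16):
243 = 2 × 16^2 + 4 × 16^1 + 3 × 16^0
= 2 × 256 + 4 × 16 + 3 × 1
= 512 + 64 + 3
= 579



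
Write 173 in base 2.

Using repeated division by 2:
173 ÷ 2 = 86 remainder 1
86 ÷ 2 = 43 remainder 0
43 ÷ 2 = 21 remainder 1
21 ÷ 2 = 10 remainder 1
10 ÷ 2 = 5 remainder 0
5 ÷ 2 = 2 remainder 1
2 ÷ 2 = 1 remainder 0
1 ÷ 2 = 0 remainder 1
Reading remainders bottom to top: 10101101



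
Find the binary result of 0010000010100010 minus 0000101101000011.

Method 1 - Direct subtraction (column by column from the right: bit − bit − borrow-in; if negative, add 2 and borrow 1 from the next column):
borrow: 0011111010111110
        0010000010100010
-       0000101101000011
------------------------
        0001010101011111

Method 2 - Add two's complement:
Two's complement of 0000101101000011: invert → 1111010010111100, add 1 → 1111010010111101
  0010000010100010
+ 1111010010111101
------------------
 10001010101011111  (end carry out of the top bit = 1)
Discarding the end carry: 0001010101011111
Decimal check:
  0010000010100010 = 8192 + 128 + 32 + 2 = 8354
  0000101101000011 = 2048 + 512 + 256 + 64 + 2 + 1 = 2883
  8354 - 2883 = 5471, and 0001010101011111 = 4096 + 1024 + 256 + 64 + 16 + 8 + 4 + 2 + 1 = 5471 ✓



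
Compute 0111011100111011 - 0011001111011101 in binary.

Method 1 - Direct subtraction (column by column from the right: bit − bit − borrow-in; if negative, add 2 and borrow 1 from the next column):
borrow: 0000011110111000
        0111011100111011
-       0011001111011101
------------------------
        0100001101011110

Method 2 - Add two's complement:
Two's complement of 0011001111011101: invert → 1100110000100010, add 1 → 1100110000100011
  0111011100111011
+ 1100110000100011
------------------
 10100001101011110  (end carry out of the top bit = 1)
Discarding the end carry: 0100001101011110
Decimal check:
  0111011100111011 = 16384 + 8192 + 4096 + 1024 + 512 + 256 + 32 + 16 + 8 + 2 + 1 = 30523
  0011001111011101 = 8192 + 4096 + 512 + 256 + 128 + 64 + 16 + 8 + 4 + 1 = 13277
  30523 - 13277 = 17246, and 0100001101011110 = 16384 + 512 + 256 + 64 + 16 + 8 + 4 + 2 = 17246 ✓



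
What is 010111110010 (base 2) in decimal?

Sum of powers of 2 for each 1-bit:
2^1 + 2^4 + 2^5 + 2^6 + 2^7 + 2^8 + 2^10
= 2 + 16 + 32 + 64 + 128 + 256 + 1024
= 1522



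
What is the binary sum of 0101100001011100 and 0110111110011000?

Add column by column from the right: bit + bit + carry-in; write the sum mod 2, carry 1 when the sum is 2 or 3.
carry:  1111000000110000
        0101100001011100
+       0110111110011000
------------------------
       01100011111110100
(the carry out of the leftmost column, 0, becomes the leading bit)
Decimal check:
  0101100001011100 = 16384 + 4096 + 2048 + 64 + 16 + 8 + 4 = 22620
  0110111110011000 = 16384 + 8192 + 2048 + 1024 + 512 + 256 + 128 + 16 + 8 = 28568
  22620 + 28568 = 51188, and 01100011111110100 = 32768 + 16384 + 1024 + 512 + 256 + 128 + 64 + 32 + 16 + 4 = 51188 ✓



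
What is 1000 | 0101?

OR: 1 when either bit is 1
  1000
| 0101
------
  1101
Decimal: 8 | 5 = 13



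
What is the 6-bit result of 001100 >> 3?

Original: 001100 (decimal 12)
Shift right by 3 positions
Drop the 3 low bits; fill with zeros on the left
Result: 000001 (decimal 1)
Equivalent: 12 >> 3 = 12 ÷ 2^3 = 1



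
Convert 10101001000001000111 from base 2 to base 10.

Sum of powers of 2 for each 1-bit:
2^0 + 2^1 + 2^2 + 2^6 + 2^12 + 2^15 + 2^17 + 2^19
= 1 + 2 + 4 + 64 + 4096 + 32768 + 131072 + 524288
= 692295



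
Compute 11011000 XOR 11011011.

XOR: 1 when bits differ
  11011000
^ 11011011
----------
  00000011
Decimal: 216 ^ 219 = 3



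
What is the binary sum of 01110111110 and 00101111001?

Add column by column from the right: bit + bit + carry-in; write the sum mod 2, carry 1 when the sum is 2 or 3.
carry:  11111110000
        01110111110
+       00101111001
-------------------
       010100110111
(the carry out of the leftmost column, 0, becomes the leading bit)
Decimal check:
  01110111110 = 512 + 256 + 128 + 32 + 16 + 8 + 4 + 2 = 958
  00101111001 = 256 + 64 + 32 + 16 + 8 + 1 = 377
  958 + 377 = 1335, and 010100110111 = 1024 + 256 + 32 + 16 + 4 + 2 + 1 = 1335 ✓



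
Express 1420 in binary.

Using repeated division by 2:
1420 ÷ 2 = 710 remainder 0
710 ÷ 2 = 355 remainder 0
355 ÷ 2 = 177 remainder 1
177 ÷ 2 = 88 remainder 1
88 ÷ 2 = 44 remainder 0
44 ÷ 2 = 22 remainder 0
22 ÷ 2 = 11 remainder 0
11 ÷ 2 = 5 remainder 1
5 ÷ 2 = 2 remainder 1
2 ÷ 2 = 1 remainder 0
1 ÷ 2 = 0 remainder 1
Reading remainders bottom to top: 10110001100



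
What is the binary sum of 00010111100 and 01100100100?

Add column by column from the right: bit + bit + carry-in; write the sum mod 2, carry 1 when the sum is 2 or 3.
carry:  00001111000
        00010111100
+       01100100100
-------------------
       001111100000
(the carry out of the leftmost column, 0, becomes the leading bit)
Decimal check:
  00010111100 = 128 + 32 + 16 + 8 + 4 = 188
  01100100100 = 512 + 256 + 32 + 4 = 804
  188 + 804 = 992, and 001111100000 = 512 + 256 + 128 + 64 + 32 = 992 ✓



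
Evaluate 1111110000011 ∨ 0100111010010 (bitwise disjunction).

OR: 1 when either bit is 1
  1111110000011
| 0100111010010
---------------
  1111111010011
Decimal: 8067 | 2514 = 8147



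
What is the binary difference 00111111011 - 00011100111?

Method 1 - Direct subtraction (column by column from the right: bit − bit − borrow-in; if negative, add 2 and borrow 1 from the next column):
borrow: 00000001000
        00111111011
-       00011100111
-------------------
        00100010100

Method 2 - Add two's complement:
Two's complement of 00011100111: invert → 11100011000, add 1 → 11100011001
  00111111011
+ 11100011001
-------------
 100100010100  (end carry out of the top bit = 1)
Discarding the end carry: 00100010100
Decimal check:
  00111111011 = 256 + 128 + 64 + 32 + 16 + 8 + 2 + 1 = 507
  00011100111 = 128 + 64 + 32 + 4 + 2 + 1 = 231
  507 - 231 = 276, and 00100010100 = 256 + 16 + 4 = 276 ✓



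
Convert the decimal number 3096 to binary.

Using repeated division by 2:
3096 ÷ 2 = 1548 remainder 0
1548 ÷ 2 = 774 remainder 0
774 ÷ 2 = 387 remainder 0
387 ÷ 2 = 193 remainder 1
193 ÷ 2 = 96 remainder 1
96 ÷ 2 = 48 remainder 0
48 ÷ 2 = 24 remainder 0
24 ÷ 2 = 12 remainder 0
12 ÷ 2 = 6 remainder 0
6 ÷ 2 = 3 remainder 0
3 ÷ 2 = 1 remainder 1
1 ÷ 2 = 0 remainder 1
Reading remainders bottom to top: 110000011000



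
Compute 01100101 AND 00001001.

AND: 1 only when both bits are 1
  01100101
& 00001001
----------
  00000001
Decimal: 101 & 9 = 1



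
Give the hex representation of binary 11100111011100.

Group into 4-bit nibbles from right:
  0011 = 3
  1001 = 9
  1101 = D
  1100 = C
Result: 39DC



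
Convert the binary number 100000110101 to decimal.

Sum of powers of 2 for each 1-bit:
2^0 + 2^2 + 2^4 + 2^5 + 2^11
= 1 + 4 + 16 + 32 + 2048
= 2101



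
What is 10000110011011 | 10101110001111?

OR: 1 when either bit is 1
  10000110011011
| 10101110001111
----------------
  10101110011111
Decimal: 8603 | 11151 = 11167



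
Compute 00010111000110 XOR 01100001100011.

XOR: 1 when bits differ
  00010111000110
^ 01100001100011
----------------
  01110110100101
Decimal: 1478 ^ 6243 = 7589



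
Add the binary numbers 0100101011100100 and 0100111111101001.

Add column by column from the right: bit + bit + carry-in; write the sum mod 2, carry 1 when the sum is 2 or 3.
carry:  1001111111000000
        0100101011100100
+       0100111111101001
------------------------
       01001101011001101
(the carry out of the leftmost column, 0, becomes the leading bit)
Decimal check:
  0100101011100100 = 16384 + 2048 + 512 + 128 + 64 + 32 + 4 = 19172
  0100111111101001 = 16384 + 2048 + 1024 + 512 + 256 + 128 + 64 + 32 + 8 + 1 = 20457
  19172 + 20457 = 39629, and 01001101011001101 = 32768 + 4096 + 2048 + 512 + 128 + 64 + 8 + 4 + 1 = 39629 ✓



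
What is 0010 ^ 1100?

XOR: 1 when bits differ
  0010
^ 1100
------
  1110
Decimal: 2 ^ 12 = 14



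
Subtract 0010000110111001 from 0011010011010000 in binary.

Method 1 - Direct subtraction (column by column from the right: bit − bit − borrow-in; if negative, add 2 and borrow 1 from the next column):
borrow: 0000011001111110
        0011010011010000
-       0010000110111001
------------------------
        0001001100010111

Method 2 - Add two's complement:
Two's complement of 0010000110111001: invert → 1101111001000110, add 1 → 1101111001000111
  0011010011010000
+ 1101111001000111
------------------
 10001001100010111  (end carry out of the top bit = 1)
Discarding the end carry: 0001001100010111
Decimal check:
  0011010011010000 = 8192 + 4096 + 1024 + 128 + 64 + 16 = 13520
  0010000110111001 = 8192 + 256 + 128 + 32 + 16 + 8 + 1 = 8633
  13520 - 8633 = 4887, and 0001001100010111 = 4096 + 512 + 256 + 16 + 4 + 2 + 1 = 4887 ✓



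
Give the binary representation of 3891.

Using repeated division by 2:
3891 ÷ 2 = 1945 remainder 1
1945 ÷ 2 = 972 remainder 1
972 ÷ 2 = 486 remainder 0
486 ÷ 2 = 243 remainder 0
243 ÷ 2 = 121 remainder 1
121 ÷ 2 = 60 remainder 1
60 ÷ 2 = 30 remainder 0
30 ÷ 2 = 15 remainder 0
15 ÷ 2 = 7 remainder 1
7 ÷ 2 = 3 remainder 1
3 ÷ 2 = 1 remainder 1
1 ÷ 2 = 0 remainder 1
Reading remainders bottom to top: 111100110011



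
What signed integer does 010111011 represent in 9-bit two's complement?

Binary: 010111011
Sign bit: 0 (non-negative)
Read directly as an unsigned value:
010111011 = 128 + 32 + 16 + 8 + 2 + 1 = 187
Value: 187



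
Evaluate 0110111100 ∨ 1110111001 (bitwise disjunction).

OR: 1 when either bit is 1
  0110111100
| 1110111001
------------
  1110111101
Decimal: 444 | 953 = 957



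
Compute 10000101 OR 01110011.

OR: 1 when either bit is 1
  10000101
| 01110011
----------
  11110111
Decimal: 133 | 115 = 247



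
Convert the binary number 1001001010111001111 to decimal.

Sum of powers of 2 for each 1-bit:
2^0 + 2^1 + 2^2 + 2^3 + 2^6 + 2^7 + 2^8 + 2^10 + 2^12 + 2^15 + 2^18
= 1 + 2 + 4 + 8 + 64 + 128 + 256 + 1024 + 4096 + 32768 + 262144
= 300495



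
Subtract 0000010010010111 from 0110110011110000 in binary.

Method 1 - Direct subtraction (column by column from the right: bit − bit − borrow-in; if negative, add 2 and borrow 1 from the next column):
borrow: 0000000000111110
        0110110011110000
-       0000010010010111
------------------------
        0110100001011001

Method 2 - Add two's complement:
Two's complement of 0000010010010111: invert → 1111101101101000, add 1 → 1111101101101001
  0110110011110000
+ 1111101101101001
------------------
 10110100001011001  (end carry out of the top bit = 1)
Discarding the end carry: 0110100001011001
Decimal check:
  0110110011110000 = 16384 + 8192 + 2048 + 1024 + 128 + 64 + 32 + 16 = 27888
  0000010010010111 = 1024 + 128 + 16 + 4 + 2 + 1 = 1175
  27888 - 1175 = 26713, and 0110100001011001 = 16384 + 8192 + 2048 + 64 + 16 + 8 + 1 = 26713 ✓



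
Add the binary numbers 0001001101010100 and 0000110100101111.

Add column by column from the right: bit + bit + carry-in; write the sum mod 2, carry 1 when the sum is 2 or 3.
carry:  0011111011111000
        0001001101010100
+       0000110100101111
------------------------
       00010000010000011
(the carry out of the leftmost column, 0, becomes the leading bit)
Decimal check:
  0001001101010100 = 4096 + 512 + 256 + 64 + 16 + 4 = 4948
  0000110100101111 = 2048 + 1024 + 256 + 32 + 8 + 4 + 2 + 1 = 3375
  4948 + 3375 = 8323, and 00010000010000011 = 8192 + 128 + 2 + 1 = 8323 ✓



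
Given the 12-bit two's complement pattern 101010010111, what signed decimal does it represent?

Binary: 101010010111
Sign bit: 1 (negative)
Invert: 010101101000
Add 1:  010101101001
Magnitude: 010101101001 = 1024 + 256 + 64 + 32 + 8 + 1 = 1385
Value: -1385



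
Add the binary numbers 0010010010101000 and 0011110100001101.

Add column by column from the right: bit + bit + carry-in; write the sum mod 2, carry 1 when the sum is 2 or 3.
carry:  0111100000010000
        0010010010101000
+       0011110100001101
------------------------
       00110000110110101
(the carry out of the leftmost column, 0, becomes the leading bit)
Decimal check:
  0010010010101000 = 8192 + 1024 + 128 + 32 + 8 = 9384
  0011110100001101 = 8192 + 4096 + 2048 + 1024 + 256 + 8 + 4 + 1 = 15629
  9384 + 15629 = 25013, and 00110000110110101 = 16384 + 8192 + 256 + 128 + 32 + 16 + 4 + 1 = 25013 ✓



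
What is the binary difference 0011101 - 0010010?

Method 1 - Direct subtraction (column by column from the right: bit − bit − borrow-in; if negative, add 2 and borrow 1 from the next column):
borrow: 0000100
        0011101
-       0010010
---------------
        0001011

Method 2 - Add two's complement:
Two's complement of 0010010: invert → 1101101, add 1 → 1101110
  0011101
+ 1101110
---------
 10001011  (end carry out of the top bit = 1)
Discarding the end carry: 0001011
Decimal check:
  0011101 = 16 + 8 + 4 + 1 = 29
  0010010 = 16 + 2 = 18
  29 - 18 = 11, and 0001011 = 8 + 2 + 1 = 11 ✓



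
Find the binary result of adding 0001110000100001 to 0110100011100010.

Add column by column from the right: bit + bit + carry-in; write the sum mod 2, carry 1 when the sum is 2 or 3.
carry:  1111000111000000
        0001110000100001
+       0110100011100010
------------------------
       01000010100000011
(the carry out of the leftmost column, 0, becomes the leading bit)
Decimal check:
  0001110000100001 = 4096 + 2048 + 1024 + 32 + 1 = 7201
  0110100011100010 = 16384 + 8192 + 2048 + 128 + 64 + 32 + 2 = 26850
  7201 + 26850 = 34051, and 01000010100000011 = 32768 + 1024 + 256 + 2 + 1 = 34051 ✓



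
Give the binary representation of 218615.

Using repeated division by 2:
218615 ÷ 2 = 109307 remainder 1
109307 ÷ 2 = 54653 remainder 1
54653 ÷ 2 = 27326 remainder 1
27326 ÷ 2 = 13663 remainder 0
13663 ÷ 2 = 6831 remainder 1
6831 ÷ 2 = 3415 remainder 1
3415 ÷ 2 = 1707 remainder 1
1707 ÷ 2 = 853 remainder 1
853 ÷ 2 = 426 remainder 1
426 ÷ 2 = 213 remainder 0
213 ÷ 2 = 106 remainder 1
106 ÷ 2 = 53 remainder 0
53 ÷ 2 = 26 remainder 1
26 ÷ 2 = 13 remainder 0
13 ÷ 2 = 6 remainder 1
6 ÷ 2 = 3 remainder 0
3 ÷ 2 = 1 remainder 1
1 ÷ 2 = 0 remainder 1
Reading remainders bottom to top: 110101010111110111



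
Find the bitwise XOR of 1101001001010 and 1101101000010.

XOR: 1 when bits differ
  1101001001010
^ 1101101000010
---------------
  0000100001000
Decimal: 6730 ^ 6978 = 264



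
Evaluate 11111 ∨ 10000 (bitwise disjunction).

OR: 1 when either bit is 1
  11111
| 10000
-------
  11111
Decimal: 31 | 16 = 31



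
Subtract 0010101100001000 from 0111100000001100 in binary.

Method 1 - Direct subtraction (column by column from the right: bit − bit − borrow-in; if negative, add 2 and borrow 1 from the next column):
borrow: 0001111000000000
        0111100000001100
-       0010101100001000
------------------------
        0100110100000100

Method 2 - Add two's complement:
Two's complement of 0010101100001000: invert → 1101010011110111, add 1 → 1101010011111000
  0111100000001100
+ 1101010011111000
------------------
 10100110100000100  (end carry out of the top bit = 1)
Discarding the end carry: 0100110100000100
Decimal check:
  0111100000001100 = 16384 + 8192 + 4096 + 2048 + 8 + 4 = 30732
  0010101100001000 = 8192 + 2048 + 512 + 256 + 8 = 11016
  30732 - 11016 = 19716, and 0100110100000100 = 16384 + 2048 + 1024 + 256 + 4 = 19716 ✓



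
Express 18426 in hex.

Using repeated division by 16 (digits 10–15 are A–F):
18426 ÷ 16 = 1151 remainder 10 (A)
1151 ÷ 16 = 71 remainder 15 (F)
71 ÷ 16 = 4 remainder 7
4 ÷ 16 = 0 remainder 4
Reading remainders bottom to top: 47FA



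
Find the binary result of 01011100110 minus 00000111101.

Method 1 - Direct subtraction (column by column from the right: bit − bit − borrow-in; if negative, add 2 and borrow 1 from the next column):
borrow: 00001110010
        01011100110
-       00000111101
-------------------
        01010101001

Method 2 - Add two's complement:
Two's complement of 00000111101: invert → 11111000010, add 1 → 11111000011
  01011100110
+ 11111000011
-------------
 101010101001  (end carry out of the top bit = 1)
Discarding the end carry: 01010101001
Decimal check:
  01011100110 = 512 + 128 + 64 + 32 + 4 + 2 = 742
  00000111101 = 32 + 16 + 8 + 4 + 1 = 61
  742 - 61 = 681, and 01010101001 = 512 + 128 + 32 + 8 + 1 = 681 ✓



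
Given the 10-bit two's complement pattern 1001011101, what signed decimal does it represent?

Binary: 1001011101
Sign bit: 1 (negative)
Invert: 0110100010
Add 1:  0110100011
Magnitude: 0110100011 = 256 + 128 + 32 + 2 + 1 = 419
Value: -419



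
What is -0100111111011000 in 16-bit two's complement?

Original: 0100111111011000
Step 1 - Invert all bits: 1011000000100111
Step 2 - Add 1: 1011000000101000
Verification: 0100111111011000 + 1011000000101000 = 10000000000000000; discarding the end carry (carry out of the top bit) leaves the 16-bit value 0000000000000000, as required for x + (-x)



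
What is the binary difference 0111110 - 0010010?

Method 1 - Direct subtraction (column by column from the right: bit − bit − borrow-in; if negative, add 2 and borrow 1 from the next column):
borrow: 0000000
        0111110
-       0010010
---------------
        0101100

Method 2 - Add two's complement:
Two's complement of 0010010: invert → 1101101, add 1 → 1101110
  0111110
+ 1101110
---------
 10101100  (end carry out of the top bit = 1)
Discarding the end carry: 0101100
Decimal check:
  0111110 = 32 + 16 + 8 + 4 + 2 = 62
  0010010 = 16 + 2 = 18
  62 - 18 = 44, and 0101100 = 32 + 8 + 4 = 44 ✓



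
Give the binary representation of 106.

Using repeated division by 2:
106 ÷ 2 = 53 remainder 0
53 ÷ 2 = 26 remainder 1
26 ÷ 2 = 13 remainder 0
13 ÷ 2 = 6 remainder 1
6 ÷ 2 = 3 remainder 0
3 ÷ 2 = 1 remainder 1
1 ÷ 2 = 0 remainder 1
Reading remainders bottom to top: 1101010



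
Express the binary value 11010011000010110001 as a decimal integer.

Sum of powers of 2 for each 1-bit:
2^0 + 2^4 + 2^5 + 2^7 + 2^12 + 2^13 + 2^16 + 2^18 + 2^19
= 1 + 16 + 32 + 128 + 4096 + 8192 + 65536 + 262144 + 524288
= 864433



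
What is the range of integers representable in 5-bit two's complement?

For 5-bit two's complement:
Minimum: -2^4 = -16
Maximum: 2^4 - 1 = 15



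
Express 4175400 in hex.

Using repeated division by 16 (digits 10–15 are A–F):
4175400 ÷ 16 = 260962 remainder 8
260962 ÷ 16 = 16310 remainder 2
16310 ÷ 16 = 1019 remainder 6
1019 ÷ 16 = 63 remainder 11 (B)
63 ÷ 16 = 3 remainder 15 (F)
3 ÷ 16 = 0 remainder 3
Reading remainders bottom to top: 3FB628



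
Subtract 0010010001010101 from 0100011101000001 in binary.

Method 1 - Direct subtraction (column by column from the right: bit − bit − borrow-in; if negative, add 2 and borrow 1 from the next column):
borrow: 0100000111111000
        0100011101000001
-       0010010001010101
------------------------
        0010001011101100

Method 2 - Add two's complement:
Two's complement of 0010010001010101: invert → 1101101110101010, add 1 → 1101101110101011
  0100011101000001
+ 1101101110101011
------------------
 10010001011101100  (end carry out of the top bit = 1)
Discarding the end carry: 0010001011101100
Decimal check:
  0100011101000001 = 16384 + 1024 + 512 + 256 + 64 + 1 = 18241
  0010010001010101 = 8192 + 1024 + 64 + 16 + 4 + 1 = 9301
  18241 - 9301 = 8940, and 0010001011101100 = 8192 + 512 + 128 + 64 + 32 + 8 + 4 = 8940 ✓



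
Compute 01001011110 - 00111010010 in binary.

Method 1 - Direct subtraction (column by column from the right: bit − bit − borrow-in; if negative, add 2 and borrow 1 from the next column):
borrow: 01100000000
        01001011110
-       00111010010
-------------------
        00010001100

Method 2 - Add two's complement:
Two's complement of 00111010010: invert → 11000101101, add 1 → 11000101110
  01001011110
+ 11000101110
-------------
 100010001100  (end carry out of the top bit = 1)
Discarding the end carry: 00010001100
Decimal check:
  01001011110 = 512 + 64 + 16 + 8 + 4 + 2 = 606
  00111010010 = 256 + 128 + 64 + 16 + 2 = 466
  606 - 466 = 140, and 00010001100 = 128 + 8 + 4 = 140 ✓



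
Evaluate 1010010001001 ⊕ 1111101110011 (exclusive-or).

XOR: 1 when bits differ
  1010010001001
^ 1111101110011
---------------
  0101111111010
Decimal: 5257 ^ 8051 = 3066



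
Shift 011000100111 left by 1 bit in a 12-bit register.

Original: 011000100111 (decimal 1575)
Shift left by 1 position
Append 1 zero on the right
Result: 110001001110 (decimal 3150)
Equivalent: 1575 << 1 = 1575 × 2^1 = 3150



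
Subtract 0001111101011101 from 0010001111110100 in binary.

Method 1 - Direct subtraction (column by column from the right: bit − bit − borrow-in; if negative, add 2 and borrow 1 from the next column):
borrow: 0011100000111110
        0010001111110100
-       0001111101011101
------------------------
        0000010010010111

Method 2 - Add two's complement:
Two's complement of 0001111101011101: invert → 1110000010100010, add 1 → 1110000010100011
  0010001111110100
+ 1110000010100011
------------------
 10000010010010111  (end carry out of the top bit = 1)
Discarding the end carry: 0000010010010111
Decimal check:
  0010001111110100 = 8192 + 512 + 256 + 128 + 64 + 32 + 16 + 4 = 9204
  0001111101011101 = 4096 + 2048 + 1024 + 512 + 256 + 64 + 16 + 8 + 4 + 1 = 8029
  9204 - 8029 = 1175, and 0000010010010111 = 1024 + 128 + 16 + 4 + 2 + 1 = 1175 ✓



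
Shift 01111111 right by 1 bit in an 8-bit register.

Original: 01111111 (decimal 127)
Shift right by 1 position
Drop the 1 low bit; fill with zero on the left
Result: 00111111 (decimal 63)
Equivalent: 127 >> 1 = 127 ÷ 2^1 = 63



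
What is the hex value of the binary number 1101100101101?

Group into 4-bit nibbles from right:
  0001 = 1
  1011 = B
  0010 = 2
  1101 = D
Result: 1B2D



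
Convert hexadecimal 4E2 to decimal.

Expand by place value (powers of 16):
Digit values: E = 14
4E2 = 4 × 16^2 + 14 × 16^1 + 2 × 16^0
= 4 × 256 + 14 × 16 + 2 × 1
= 1024 + 224 + 2
= 1250



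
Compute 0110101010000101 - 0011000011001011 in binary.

Method 1 - Direct subtraction (column by column from the right: bit − bit − borrow-in; if negative, add 2 and borrow 1 from the next column):
borrow: 0110001111110100
        0110101010000101
-       0011000011001011
------------------------
        0011100110111010

Method 2 - Add two's complement:
Two's complement of 0011000011001011: invert → 1100111100110100, add 1 → 1100111100110101
  0110101010000101
+ 1100111100110101
------------------
 10011100110111010  (end carry out of the top bit = 1)
Discarding the end carry: 0011100110111010
Decimal check:
  0110101010000101 = 16384 + 8192 + 2048 + 512 + 128 + 4 + 1 = 27269
  0011000011001011 = 8192 + 4096 + 128 + 64 + 8 + 2 + 1 = 12491
  27269 - 12491 = 14778, and 0011100110111010 = 8192 + 4096 + 2048 + 256 + 128 + 32 + 16 + 8 + 2 = 14778 ✓



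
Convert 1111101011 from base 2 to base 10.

Sum of powers of 2 for each 1-bit:
2^0 + 2^1 + 2^3 + 2^5 + 2^6 + 2^7 + 2^8 + 2^9
= 1 + 2 + 8 + 32 + 64 + 128 + 256 + 512
= 1003



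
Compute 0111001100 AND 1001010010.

AND: 1 only when both bits are 1
  0111001100
& 1001010010
------------
  0001000000
Decimal: 460 & 594 = 64



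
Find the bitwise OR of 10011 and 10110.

OR: 1 when either bit is 1
  10011
| 10110
-------
  10111
Decimal: 19 | 22 = 23



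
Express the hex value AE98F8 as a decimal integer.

Expand by place value (powers of 16):
Digit values: A = 10, E = 14, F = 15
AE98F8 = 10 × 16^5 + 14 × 16^4 + 9 × 16^3 + 8 × 16^2 + 15 × 16^1 + 8 × 16^0
= 10 × 1048576 + 14 × 65536 + 9 × 4096 + 8 × 256 + 15 × 16 + 8 × 1
= 10485760 + 917504 + 36864 + 2048 + 240 + 8
= 11442424



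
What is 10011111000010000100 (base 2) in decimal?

Sum of powers of 2 for each 1-bit:
2^2 + 2^7 + 2^12 + 2^13 + 2^14 + 2^15 + 2^16 + 2^19
= 4 + 128 + 4096 + 8192 + 16384 + 32768 + 65536 + 524288
= 651396



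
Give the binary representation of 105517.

Using repeated division by 2:
105517 ÷ 2 = 52758 remainder 1
52758 ÷ 2 = 26379 remainder 0
26379 ÷ 2 = 13189 remainder 1
13189 ÷ 2 = 6594 remainder 1
6594 ÷ 2 = 3297 remainder 0
3297 ÷ 2 = 1648 remainder 1
1648 ÷ 2 = 824 remainder 0
824 ÷ 2 = 412 remainder 0
412 ÷ 2 = 206 remainder 0
206 ÷ 2 = 103 remainder 0
103 ÷ 2 = 51 remainder 1
51 ÷ 2 = 25 remainder 1
25 ÷ 2 = 12 remainder 1
12 ÷ 2 = 6 remainder 0
6 ÷ 2 = 3 remainder 0
3 ÷ 2 = 1 remainder 1
1 ÷ 2 = 0 remainder 1
Reading remainders bottom to top: 11001110000101101



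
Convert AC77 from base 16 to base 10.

Expand by place value (powers of 16):
Digit values: A = 10, C = 12
AC77 = 10 × 16^3 + 12 × 16^2 + 7 × 16^1 + 7 × 16^0
= 10 × 4096 + 12 × 256 + 7 × 16 + 7 × 1
= 40960 + 3072 + 112 + 7
= 44151



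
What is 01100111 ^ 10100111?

XOR: 1 when bits differ
  01100111
^ 10100111
----------
  11000000
Decimal: 103 ^ 167 = 192



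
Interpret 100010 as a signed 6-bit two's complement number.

Binary: 100010
Sign bit: 1 (negative)
Invert: 011101
Add 1:  011110
Magnitude: 011110 = 16 + 8 + 4 + 2 = 30
Value: -30



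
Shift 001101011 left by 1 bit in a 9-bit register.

Original: 001101011 (decimal 107)
Shift left by 1 position
Append 1 zero on the right
Result: 011010110 (decimal 214)
Equivalent: 107 << 1 = 107 × 2^1 = 214



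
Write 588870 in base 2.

Using repeated division by 2:
588870 ÷ 2 = 294435 remainder 0
294435 ÷ 2 = 147217 remainder 1
147217 ÷ 2 = 73608 remainder 1
73608 ÷ 2 = 36804 remainder 0
36804 ÷ 2 = 18402 remainder 0
18402 ÷ 2 = 9201 remainder 0
9201 ÷ 2 = 4600 remainder 1
4600 ÷ 2 = 2300 remainder 0
2300 ÷ 2 = 1150 remainder 0
1150 ÷ 2 = 575 remainder 0
575 ÷ 2 = 287 remainder 1
287 ÷ 2 = 143 remainder 1
143 ÷ 2 = 71 remainder 1
71 ÷ 2 = 35 remainder 1
35 ÷ 2 = 17 remainder 1
17 ÷ 2 = 8 remainder 1
8 ÷ 2 = 4 remainder 0
4 ÷ 2 = 2 remainder 0
2 ÷ 2 = 1 remainder 0
1 ÷ 2 = 0 remainder 1
Reading remainders bottom to top: 10001111110001000110



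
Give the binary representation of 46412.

Using repeated division by 2:
46412 ÷ 2 = 23206 remainder 0
23206 ÷ 2 = 11603 remainder 0
11603 ÷ 2 = 5801 remainder 1
5801 ÷ 2 = 2900 remainder 1
2900 ÷ 2 = 1450 remainder 0
1450 ÷ 2 = 725 remainder 0
725 ÷ 2 = 362 remainder 1
362 ÷ 2 = 181 remainder 0
181 ÷ 2 = 90 remainder 1
90 ÷ 2 = 45 remainder 0
45 ÷ 2 = 22 remainder 1
22 ÷ 2 = 11 remainder 0
11 ÷ 2 = 5 remainder 1
5 ÷ 2 = 2 remainder 1
2 ÷ 2 = 1 remainder 0
1 ÷ 2 = 0 remainder 1
Reading remainders bottom to top: 1011010101001100



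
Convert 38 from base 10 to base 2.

Using repeated division by 2:
38 ÷ 2 = 19 remainder 0
19 ÷ 2 = 9 remainder 1
9 ÷ 2 = 4 remainder 1
4 ÷ 2 = 2 remainder 0
2 ÷ 2 = 1 remainder 0
1 ÷ 2 = 0 remainder 1
Reading remainders bottom to top: 100110



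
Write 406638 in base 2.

Using repeated division by 2:
406638 ÷ 2 = 203319 remainder 0
203319 ÷ 2 = 101659 remainder 1
101659 ÷ 2 = 50829 remainder 1
50829 ÷ 2 = 25414 remainder 1
25414 ÷ 2 = 12707 remainder 0
12707 ÷ 2 = 6353 remainder 1
6353 ÷ 2 = 3176 remainder 1
3176 ÷ 2 = 1588 remainder 0
1588 ÷ 2 = 794 remainder 0
794 ÷ 2 = 397 remainder 0
397 ÷ 2 = 198 remainder 1
198 ÷ 2 = 99 remainder 0
99 ÷ 2 = 49 remainder 1
49 ÷ 2 = 24 remainder 1
24 ÷ 2 = 12 remainder 0
12 ÷ 2 = 6 remainder 0
6 ÷ 2 = 3 remainder 0
3 ÷ 2 = 1 remainder 1
1 ÷ 2 = 0 remainder 1
Reading remainders bottom to top: 1100011010001101110



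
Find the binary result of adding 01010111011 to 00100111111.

Add column by column from the right: bit + bit + carry-in; write the sum mod 2, carry 1 when the sum is 2 or 3.
carry:  00001111110
        01010111011
+       00100111111
-------------------
       001111111010
(the carry out of the leftmost column, 0, becomes the leading bit)
Decimal check:
  01010111011 = 512 + 128 + 32 + 16 + 8 + 2 + 1 = 699
  00100111111 = 256 + 32 + 16 + 8 + 4 + 2 + 1 = 319
  699 + 319 = 1018, and 001111111010 = 512 + 256 + 128 + 64 + 32 + 16 + 8 + 2 = 1018 ✓



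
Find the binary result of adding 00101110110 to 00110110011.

Add column by column from the right: bit + bit + carry-in; write the sum mod 2, carry 1 when the sum is 2 or 3.
carry:  01111101100
        00101110110
+       00110110011
-------------------
       001100101001
(the carry out of the leftmost column, 0, becomes the leading bit)
Decimal check:
  00101110110 = 256 + 64 + 32 + 16 + 4 + 2 = 374
  00110110011 = 256 + 128 + 32 + 16 + 2 + 1 = 435
  374 + 435 = 809, and 001100101001 = 512 + 256 + 32 + 8 + 1 = 809 ✓



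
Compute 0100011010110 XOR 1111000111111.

XOR: 1 when bits differ
  0100011010110
^ 1111000111111
---------------
  1011011101001
Decimal: 2262 ^ 7743 = 5865



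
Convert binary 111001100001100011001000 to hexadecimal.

Group into 4-bit nibbles from right:
  1110 = E
  0110 = 6
  0001 = 1
  1000 = 8
  1100 = C
  1000 = 8
Result: E618C8



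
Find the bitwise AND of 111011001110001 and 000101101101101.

AND: 1 only when both bits are 1
  111011001110001
& 000101101101101
-----------------
  000001001100001
Decimal: 30321 & 2925 = 609



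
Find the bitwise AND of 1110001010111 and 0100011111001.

AND: 1 only when both bits are 1
  1110001010111
& 0100011111001
---------------
  0100001010001
Decimal: 7255 & 2297 = 2129



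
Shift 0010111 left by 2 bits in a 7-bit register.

Original: 0010111 (decimal 23)
Shift left by 2 positions
Append 2 zeros on the right
Result: 1011100 (decimal 92)
Equivalent: 23 << 2 = 23 × 2^2 = 92



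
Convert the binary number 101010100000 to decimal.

Sum of powers of 2 for each 1-bit:
2^5 + 2^7 + 2^9 + 2^11
= 32 + 128 + 512 + 2048
= 2720



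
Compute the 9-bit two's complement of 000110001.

Original: 000110001
Step 1 - Invert all bits: 111001110
Step 2 - Add 1: 111001111
Verification: 000110001 + 111001111 = 1000000000; discarding the end carry (carry out of the top bit) leaves the 9-bit value 000000000, as required for x + (-x)



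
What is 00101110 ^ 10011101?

XOR: 1 when bits differ
  00101110
^ 10011101
----------
  10110011
Decimal: 46 ^ 157 = 179



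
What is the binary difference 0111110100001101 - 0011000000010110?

Method 1 - Direct subtraction (column by column from the right: bit − bit − borrow-in; if negative, add 2 and borrow 1 from the next column):
borrow: 0000000111101100
        0111110100001101
-       0011000000010110
------------------------
        0100110011110111

Method 2 - Add two's complement:
Two's complement of 0011000000010110: invert → 1100111111101001, add 1 → 1100111111101010
  0111110100001101
+ 1100111111101010
------------------
 10100110011110111  (end carry out of the top bit = 1)
Discarding the end carry: 0100110011110111
Decimal check:
  0111110100001101 = 16384 + 8192 + 4096 + 2048 + 1024 + 256 + 8 + 4 + 1 = 32013
  0011000000010110 = 8192 + 4096 + 16 + 4 + 2 = 12310
  32013 - 12310 = 19703, and 0100110011110111 = 16384 + 2048 + 1024 + 128 + 64 + 32 + 16 + 4 + 2 + 1 = 19703 ✓



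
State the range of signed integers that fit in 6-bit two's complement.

For 6-bit two's complement:
Minimum: -2^5 = -32
Maximum: 2^5 - 1 = 31



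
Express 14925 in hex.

Using repeated division by 16 (digits 10–15 are A–F):
14925 ÷ 16 = 932 remainder 13 (D)
932 ÷ 16 = 58 remainder 4
58 ÷ 16 = 3 remainder 10 (A)
3 ÷ 16 = 0 remainder 3
Reading remainders bottom to top: 3A4D



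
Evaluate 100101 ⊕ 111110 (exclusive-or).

XOR: 1 when bits differ
  100101
^ 111110
--------
  011011
Decimal: 37 ^ 62 = 27



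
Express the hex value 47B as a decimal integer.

Expand by place value (powers of 16):
Digit values: B = 11
47B = 4 × 16^2 + 7 × 16^1 + 11 × 16^0
= 4 × 256 + 7 × 16 + 11 × 1
= 1024 + 112 + 11
= 1147



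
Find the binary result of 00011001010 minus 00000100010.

Method 1 - Direct subtraction (column by column from the right: bit − bit − borrow-in; if negative, add 2 and borrow 1 from the next column):
borrow: 00001000000
        00011001010
-       00000100010
-------------------
        00010101000

Method 2 - Add two's complement:
Two's complement of 00000100010: invert → 11111011101, add 1 → 11111011110
  00011001010
+ 11111011110
-------------
 100010101000  (end carry out of the top bit = 1)
Discarding the end carry: 00010101000
Decimal check:
  00011001010 = 128 + 64 + 8 + 2 = 202
  00000100010 = 32 + 2 = 34
  202 - 34 = 168, and 00010101000 = 128 + 32 + 8 = 168 ✓



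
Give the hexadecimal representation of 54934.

Using repeated division by 16 (digits 10–15 are A–F):
54934 ÷ 16 = 3433 remainder 6
3433 ÷ 16 = 214 remainder 9
214 ÷ 16 = 13 remainder 6
13 ÷ 16 = 0 remainder 13 (D)
Reading remainders bottom to top: D696



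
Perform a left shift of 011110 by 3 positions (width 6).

Original: 011110 (decimal 30)
Shift left by 3 positions
Append 3 zeros on the right and drop the 3 high bits that overflow the 6-bit width
Result: 110000 (decimal 48)
Equivalent: 30 << 3 = 30 × 2^3 = 240, truncated to 6 bits = 48



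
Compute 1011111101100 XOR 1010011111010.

XOR: 1 when bits differ
  1011111101100
^ 1010011111010
---------------
  0001100010110
Decimal: 6124 ^ 5370 = 790



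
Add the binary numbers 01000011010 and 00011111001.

Add column by column from the right: bit + bit + carry-in; write the sum mod 2, carry 1 when the sum is 2 or 3.
carry:  00111110000
        01000011010
+       00011111001
-------------------
       001100010011
(the carry out of the leftmost column, 0, becomes the leading bit)
Decimal check:
  01000011010 = 512 + 16 + 8 + 2 = 538
  00011111001 = 128 + 64 + 32 + 16 + 8 + 1 = 249
  538 + 249 = 787, and 001100010011 = 512 + 256 + 16 + 2 + 1 = 787 ✓



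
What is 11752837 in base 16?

Using repeated division by 16 (digits 10–15 are A–F):
11752837 ÷ 16 = 734552 remainder 5
734552 ÷ 16 = 45909 remainder 8
45909 ÷ 16 = 2869 remainder 5
2869 ÷ 16 = 179 remainder 5
179 ÷ 16 = 11 remainder 3
11 ÷ 16 = 0 remainder 11 (B)
Reading remainders bottom to top: B35585



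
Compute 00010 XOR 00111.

XOR: 1 when bits differ
  00010
^ 00111
-------
  00101
Decimal: 2 ^ 7 = 5



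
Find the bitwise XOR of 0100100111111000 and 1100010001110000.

XOR: 1 when bits differ
  0100100111111000
^ 1100010001110000
------------------
  1000110110001000
Decimal: 18936 ^ 50288 = 36232



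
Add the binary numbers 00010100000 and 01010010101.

Add column by column from the right: bit + bit + carry-in; write the sum mod 2, carry 1 when the sum is 2 or 3.
carry:  00100000000
        00010100000
+       01010010101
-------------------
       001100110101
(the carry out of the leftmost column, 0, becomes the leading bit)
Decimal check:
  00010100000 = 128 + 32 = 160
  01010010101 = 512 + 128 + 16 + 4 + 1 = 661
  160 + 661 = 821, and 001100110101 = 512 + 256 + 32 + 16 + 4 + 1 = 821 ✓



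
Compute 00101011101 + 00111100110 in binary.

Add column by column from the right: bit + bit + carry-in; write the sum mod 2, carry 1 when the sum is 2 or 3.
carry:  01111111000
        00101011101
+       00111100110
-------------------
       001101000011
(the carry out of the leftmost column, 0, becomes the leading bit)
Decimal check:
  00101011101 = 256 + 64 + 16 + 8 + 4 + 1 = 349
  00111100110 = 256 + 128 + 64 + 32 + 4 + 2 = 486
  349 + 486 = 835, and 001101000011 = 512 + 256 + 64 + 2 + 1 = 835 ✓



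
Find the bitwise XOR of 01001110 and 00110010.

XOR: 1 when bits differ
  01001110
^ 00110010
----------
  01111100
Decimal: 78 ^ 50 = 124



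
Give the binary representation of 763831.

Using repeated division by 2:
763831 ÷ 2 = 381915 remainder 1
381915 ÷ 2 = 190957 remainder 1
190957 ÷ 2 = 95478 remainder 1
95478 ÷ 2 = 47739 remainder 0
47739 ÷ 2 = 23869 remainder 1
23869 ÷ 2 = 11934 remainder 1
11934 ÷ 2 = 5967 remainder 0
5967 ÷ 2 = 2983 remainder 1
2983 ÷ 2 = 1491 remainder 1
1491 ÷ 2 = 745 remainder 1
745 ÷ 2 = 372 remainder 1
372 ÷ 2 = 186 remainder 0
186 ÷ 2 = 93 remainder 0
93 ÷ 2 = 46 remainder 1
46 ÷ 2 = 23 remainder 0
23 ÷ 2 = 11 remainder 1
11 ÷ 2 = 5 remainder 1
5 ÷ 2 = 2 remainder 1
2 ÷ 2 = 1 remainder 0
1 ÷ 2 = 0 remainder 1
Reading remainders bottom to top: 10111010011110110111



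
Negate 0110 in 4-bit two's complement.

Original: 0110
Step 1 - Invert all bits: 1001
Step 2 - Add 1: 1010
Verification: 0110 + 1010 = 10000; discarding the end carry (carry out of the top bit) leaves the 4-bit value 0000, as required for x + (-x)



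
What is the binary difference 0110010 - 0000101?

Method 1 - Direct subtraction (column by column from the right: bit − bit − borrow-in; if negative, add 2 and borrow 1 from the next column):
borrow: 0011010
        0110010
-       0000101
---------------
        0101101

Method 2 - Add two's complement:
Two's complement of 0000101: invert → 1111010, add 1 → 1111011
  0110010
+ 1111011
---------
 10101101  (end carry out of the top bit = 1)
Discarding the end carry: 0101101
Decimal check:
  0110010 = 32 + 16 + 2 = 50
  0000101 = 4 + 1 = 5
  50 - 5 = 45, and 0101101 = 32 + 8 + 4 + 1 = 45 ✓



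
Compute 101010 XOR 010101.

XOR: 1 when bits differ
  101010
^ 010101
--------
  111111
Decimal: 42 ^ 21 = 63



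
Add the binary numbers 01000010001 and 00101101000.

Add column by column from the right: bit + bit + carry-in; write the sum mod 2, carry 1 when the sum is 2 or 3.
carry:  00000000000
        01000010001
+       00101101000
-------------------
       001101111001
(the carry out of the leftmost column, 0, becomes the leading bit)
Decimal check:
  01000010001 = 512 + 16 + 1 = 529
  00101101000 = 256 + 64 + 32 + 8 = 360
  529 + 360 = 889, and 001101111001 = 512 + 256 + 64 + 32 + 16 + 8 + 1 = 889 ✓

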